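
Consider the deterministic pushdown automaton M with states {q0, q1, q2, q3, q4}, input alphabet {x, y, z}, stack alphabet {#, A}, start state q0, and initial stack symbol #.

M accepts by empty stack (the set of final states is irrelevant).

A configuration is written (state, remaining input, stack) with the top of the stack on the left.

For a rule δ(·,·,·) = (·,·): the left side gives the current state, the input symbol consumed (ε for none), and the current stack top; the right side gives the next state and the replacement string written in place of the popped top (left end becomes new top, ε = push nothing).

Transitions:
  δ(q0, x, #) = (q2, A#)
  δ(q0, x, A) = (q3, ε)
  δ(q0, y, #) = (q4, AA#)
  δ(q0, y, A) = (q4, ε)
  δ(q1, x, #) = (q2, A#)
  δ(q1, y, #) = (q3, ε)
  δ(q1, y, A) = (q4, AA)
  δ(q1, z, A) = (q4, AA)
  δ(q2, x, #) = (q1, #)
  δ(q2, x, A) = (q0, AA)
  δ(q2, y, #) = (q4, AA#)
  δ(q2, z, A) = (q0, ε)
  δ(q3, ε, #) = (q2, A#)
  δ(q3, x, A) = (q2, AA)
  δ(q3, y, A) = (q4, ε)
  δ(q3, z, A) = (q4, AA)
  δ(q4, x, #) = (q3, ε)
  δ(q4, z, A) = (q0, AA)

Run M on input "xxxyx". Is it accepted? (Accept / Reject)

(q0, xxxyx, #)
  read x, top #: go to q2, push A# → (q2, xxyx, A#)
  read x, top A: go to q0, push AA → (q0, xyx, AA#)
  read x, top A: go to q3, push ε → (q3, yx, A#)
  read y, top A: go to q4, push ε → (q4, x, #)
  read x, top #: go to q3, push ε → (q3, ε, ε)
All input consumed and the stack is empty.

Accept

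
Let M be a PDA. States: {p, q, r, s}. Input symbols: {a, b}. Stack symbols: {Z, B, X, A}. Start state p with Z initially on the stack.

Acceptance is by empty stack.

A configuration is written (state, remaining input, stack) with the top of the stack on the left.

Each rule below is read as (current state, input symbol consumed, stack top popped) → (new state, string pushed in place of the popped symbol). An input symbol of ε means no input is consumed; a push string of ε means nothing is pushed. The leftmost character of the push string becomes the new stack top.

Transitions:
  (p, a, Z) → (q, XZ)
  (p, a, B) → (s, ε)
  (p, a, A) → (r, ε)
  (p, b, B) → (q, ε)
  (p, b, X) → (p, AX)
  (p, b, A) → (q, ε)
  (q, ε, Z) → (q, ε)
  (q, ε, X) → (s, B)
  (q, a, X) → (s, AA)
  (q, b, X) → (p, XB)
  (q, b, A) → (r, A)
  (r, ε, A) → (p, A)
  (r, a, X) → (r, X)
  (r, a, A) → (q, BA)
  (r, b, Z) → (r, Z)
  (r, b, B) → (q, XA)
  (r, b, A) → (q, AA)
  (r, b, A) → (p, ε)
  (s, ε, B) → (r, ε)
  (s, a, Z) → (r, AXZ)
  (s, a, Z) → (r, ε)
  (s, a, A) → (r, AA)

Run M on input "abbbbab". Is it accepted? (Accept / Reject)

No computation consumes all input and empties the stack.

Reject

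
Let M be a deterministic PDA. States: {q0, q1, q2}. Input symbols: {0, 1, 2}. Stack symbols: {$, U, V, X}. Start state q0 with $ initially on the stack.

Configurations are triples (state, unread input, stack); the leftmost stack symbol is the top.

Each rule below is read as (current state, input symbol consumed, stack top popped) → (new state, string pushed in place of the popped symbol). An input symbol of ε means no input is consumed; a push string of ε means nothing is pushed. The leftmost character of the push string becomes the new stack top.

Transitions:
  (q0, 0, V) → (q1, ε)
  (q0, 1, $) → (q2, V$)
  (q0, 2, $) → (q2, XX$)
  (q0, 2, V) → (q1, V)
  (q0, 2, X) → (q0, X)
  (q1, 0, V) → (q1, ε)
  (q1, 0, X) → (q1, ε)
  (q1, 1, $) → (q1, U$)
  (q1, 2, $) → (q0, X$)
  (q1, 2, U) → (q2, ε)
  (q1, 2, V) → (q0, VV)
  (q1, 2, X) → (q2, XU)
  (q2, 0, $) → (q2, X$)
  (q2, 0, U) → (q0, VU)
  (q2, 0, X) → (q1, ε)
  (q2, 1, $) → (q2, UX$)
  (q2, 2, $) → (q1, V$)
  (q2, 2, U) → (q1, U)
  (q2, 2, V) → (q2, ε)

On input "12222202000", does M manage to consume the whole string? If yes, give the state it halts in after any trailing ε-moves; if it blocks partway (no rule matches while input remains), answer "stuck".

(q0, 12222202000, $) ⊢ (q2, 2222202000, V$) ⊢ (q2, 222202000, $) ⊢ (q1, 22202000, V$) ⊢ (q0, 2202000, VV$) ⊢ (q1, 202000, VV$) ⊢ (q0, 02000, VVV$) ⊢ (q1, 2000, VV$) ⊢ (q0, 000, VVV$) ⊢ (q1, 00, VV$) ⊢ (q1, 0, V$) ⊢ (q1, ε, $)
All input consumed; M is in state q1.

q1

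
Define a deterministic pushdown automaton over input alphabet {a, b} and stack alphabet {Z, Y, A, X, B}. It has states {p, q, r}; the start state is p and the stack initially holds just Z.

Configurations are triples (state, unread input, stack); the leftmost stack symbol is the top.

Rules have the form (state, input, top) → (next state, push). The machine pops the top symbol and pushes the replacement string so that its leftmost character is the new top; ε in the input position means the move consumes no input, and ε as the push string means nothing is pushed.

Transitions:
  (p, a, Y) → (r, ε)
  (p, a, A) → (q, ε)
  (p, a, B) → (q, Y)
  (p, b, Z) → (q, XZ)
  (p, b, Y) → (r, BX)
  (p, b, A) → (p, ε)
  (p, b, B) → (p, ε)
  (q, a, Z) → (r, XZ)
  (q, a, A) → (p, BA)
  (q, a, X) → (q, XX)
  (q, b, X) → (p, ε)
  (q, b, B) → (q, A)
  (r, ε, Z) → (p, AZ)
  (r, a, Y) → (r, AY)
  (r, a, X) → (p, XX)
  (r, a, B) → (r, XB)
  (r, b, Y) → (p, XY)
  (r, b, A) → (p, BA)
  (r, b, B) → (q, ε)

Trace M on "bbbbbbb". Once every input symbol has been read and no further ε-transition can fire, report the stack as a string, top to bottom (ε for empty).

(p, bbbbbbb, Z)
  read b, top Z: go to q, push XZ → (q, bbbbbb, XZ)
  read b, top X: go to p, push ε → (p, bbbbb, Z)
  read b, top Z: go to q, push XZ → (q, bbbb, XZ)
  read b, top X: go to p, push ε → (p, bbb, Z)
  read b, top Z: go to q, push XZ → (q, bb, XZ)
  read b, top X: go to p, push ε → (p, b, Z)
  read b, top Z: go to q, push XZ → (q, ε, XZ)
All input consumed in state q with stack XZ.

XZ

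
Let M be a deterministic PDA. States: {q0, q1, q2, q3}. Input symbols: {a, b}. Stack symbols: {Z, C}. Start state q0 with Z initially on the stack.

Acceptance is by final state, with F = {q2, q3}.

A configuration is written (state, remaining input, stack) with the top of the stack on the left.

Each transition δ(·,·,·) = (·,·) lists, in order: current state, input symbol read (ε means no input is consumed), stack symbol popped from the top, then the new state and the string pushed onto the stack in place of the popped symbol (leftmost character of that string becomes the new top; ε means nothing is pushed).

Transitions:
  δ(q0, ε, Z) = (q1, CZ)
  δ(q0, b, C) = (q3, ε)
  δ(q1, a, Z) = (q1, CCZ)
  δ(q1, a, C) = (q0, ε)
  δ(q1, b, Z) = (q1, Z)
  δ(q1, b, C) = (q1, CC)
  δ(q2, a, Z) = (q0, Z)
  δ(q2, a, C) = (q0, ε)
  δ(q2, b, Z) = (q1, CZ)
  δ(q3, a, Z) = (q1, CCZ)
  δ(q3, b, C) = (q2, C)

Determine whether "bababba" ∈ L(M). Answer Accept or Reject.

(q0, bababba, Z)
  ε-move, top Z: go to q1, push CZ → (q1, bababba, CZ)
  read b, top C: go to q1, push CC → (q1, ababba, CCZ)
  read a, top C: go to q0, push ε → (q0, babba, CZ)
  read b, top C: go to q3, push ε → (q3, abba, Z)
  read a, top Z: go to q1, push CCZ → (q1, bba, CCZ)
  read b, top C: go to q1, push CC → (q1, ba, CCCZ)
  read b, top C: go to q1, push CC → (q1, a, CCCCZ)
  read a, top C: go to q0, push ε → (q0, ε, CCCZ)
All input consumed; state q0 ∉ F and no further ε-move applies.

Reject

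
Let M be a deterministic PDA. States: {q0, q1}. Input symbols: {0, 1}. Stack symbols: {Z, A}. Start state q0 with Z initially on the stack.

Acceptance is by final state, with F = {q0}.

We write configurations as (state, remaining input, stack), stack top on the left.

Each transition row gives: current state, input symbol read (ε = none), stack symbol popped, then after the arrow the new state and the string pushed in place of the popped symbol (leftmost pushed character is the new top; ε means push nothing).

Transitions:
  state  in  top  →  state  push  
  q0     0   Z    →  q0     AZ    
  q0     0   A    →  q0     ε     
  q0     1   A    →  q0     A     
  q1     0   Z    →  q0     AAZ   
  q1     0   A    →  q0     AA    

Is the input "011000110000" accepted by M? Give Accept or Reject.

Reject

(q0, 011000110000, Z)
  read 0, top Z: go to q0, push AZ → (q0, 11000110000, AZ)
  read 1, top A: go to q0, push A → (q0, 1000110000, AZ)
  read 1, top A: go to q0, push A → (q0, 000110000, AZ)
  read 0, top A: go to q0, push ε → (q0, 00110000, Z)
  read 0, top Z: go to q0, push AZ → (q0, 0110000, AZ)
  read 0, top A: go to q0, push ε → (q0, 110000, Z)
No transition applies at (q0, 110000, Z); input not fully consumed.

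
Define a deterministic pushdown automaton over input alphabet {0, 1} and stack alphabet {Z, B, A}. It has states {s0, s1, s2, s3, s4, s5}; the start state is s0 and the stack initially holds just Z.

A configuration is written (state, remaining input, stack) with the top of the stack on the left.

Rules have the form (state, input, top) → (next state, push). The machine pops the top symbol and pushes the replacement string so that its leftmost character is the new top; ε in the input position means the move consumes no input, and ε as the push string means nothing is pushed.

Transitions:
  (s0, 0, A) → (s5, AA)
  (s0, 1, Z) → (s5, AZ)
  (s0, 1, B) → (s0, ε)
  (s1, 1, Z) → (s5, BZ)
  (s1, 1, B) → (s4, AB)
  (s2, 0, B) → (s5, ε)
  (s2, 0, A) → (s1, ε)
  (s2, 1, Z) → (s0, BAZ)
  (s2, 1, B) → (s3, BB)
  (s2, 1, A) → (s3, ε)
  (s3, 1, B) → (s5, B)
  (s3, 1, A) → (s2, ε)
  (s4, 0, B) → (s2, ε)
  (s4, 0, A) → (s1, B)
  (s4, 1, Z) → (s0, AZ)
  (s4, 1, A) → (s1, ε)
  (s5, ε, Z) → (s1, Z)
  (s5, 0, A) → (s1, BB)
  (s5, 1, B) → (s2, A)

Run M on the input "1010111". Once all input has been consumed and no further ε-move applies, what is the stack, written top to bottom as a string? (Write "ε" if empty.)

ABBBZ

(s0, 1010111, Z) ⊢ (s5, 010111, AZ) ⊢ (s1, 10111, BBZ) ⊢ (s4, 0111, ABBZ) ⊢ (s1, 111, BBBZ) ⊢ (s4, 11, ABBBZ) ⊢ (s1, 1, BBBZ) ⊢ (s4, ε, ABBBZ)
All input consumed in state s4 with stack ABBBZ.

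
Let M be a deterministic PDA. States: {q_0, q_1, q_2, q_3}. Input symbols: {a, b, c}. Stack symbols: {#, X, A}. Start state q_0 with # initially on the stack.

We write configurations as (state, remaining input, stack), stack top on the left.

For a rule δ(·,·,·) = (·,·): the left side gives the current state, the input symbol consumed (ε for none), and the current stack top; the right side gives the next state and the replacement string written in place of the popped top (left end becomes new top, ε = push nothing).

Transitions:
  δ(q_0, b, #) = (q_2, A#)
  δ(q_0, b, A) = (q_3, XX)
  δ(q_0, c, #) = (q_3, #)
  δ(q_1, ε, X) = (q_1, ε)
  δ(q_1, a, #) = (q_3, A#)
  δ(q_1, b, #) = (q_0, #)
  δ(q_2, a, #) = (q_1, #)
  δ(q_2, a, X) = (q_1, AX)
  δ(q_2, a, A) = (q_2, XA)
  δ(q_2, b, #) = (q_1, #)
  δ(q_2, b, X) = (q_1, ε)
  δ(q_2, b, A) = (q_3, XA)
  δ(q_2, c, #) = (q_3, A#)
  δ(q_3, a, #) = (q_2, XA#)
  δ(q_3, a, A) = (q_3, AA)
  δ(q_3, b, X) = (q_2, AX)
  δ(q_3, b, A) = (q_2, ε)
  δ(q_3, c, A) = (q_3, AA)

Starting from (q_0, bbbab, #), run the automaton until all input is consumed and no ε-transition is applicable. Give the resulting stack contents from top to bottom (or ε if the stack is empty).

(q_0, bbbab, #)
  read b, top #: go to q_2, push A# → (q_2, bbab, A#)
  read b, top A: go to q_3, push XA → (q_3, bab, XA#)
  read b, top X: go to q_2, push AX → (q_2, ab, AXA#)
  read a, top A: go to q_2, push XA → (q_2, b, XAXA#)
  read b, top X: go to q_1, push ε → (q_1, ε, AXA#)
All input consumed in state q_1 with stack AXA#.

AXA#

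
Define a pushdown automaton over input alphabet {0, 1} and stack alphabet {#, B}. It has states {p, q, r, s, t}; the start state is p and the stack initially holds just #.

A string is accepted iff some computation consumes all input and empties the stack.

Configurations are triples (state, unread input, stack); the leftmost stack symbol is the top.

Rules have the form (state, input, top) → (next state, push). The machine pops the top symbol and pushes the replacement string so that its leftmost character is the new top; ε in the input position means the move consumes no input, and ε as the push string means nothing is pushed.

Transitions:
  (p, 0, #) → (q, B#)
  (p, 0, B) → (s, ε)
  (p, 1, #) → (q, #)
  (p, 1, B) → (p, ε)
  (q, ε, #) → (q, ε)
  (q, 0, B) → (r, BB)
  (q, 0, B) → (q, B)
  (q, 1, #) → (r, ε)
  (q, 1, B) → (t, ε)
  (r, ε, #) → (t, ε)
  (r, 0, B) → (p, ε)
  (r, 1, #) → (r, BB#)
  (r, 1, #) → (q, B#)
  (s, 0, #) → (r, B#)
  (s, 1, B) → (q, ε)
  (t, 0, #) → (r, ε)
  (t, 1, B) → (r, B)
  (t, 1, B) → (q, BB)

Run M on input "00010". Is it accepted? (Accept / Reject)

One accepting computation: (p, 00010, #) ⊢ (q, 0010, B#) ⊢ (q, 010, B#) ⊢ (q, 10, B#) ⊢ (t, 0, #) ⊢ (r, ε, ε)
All input consumed and the stack is empty.

Accept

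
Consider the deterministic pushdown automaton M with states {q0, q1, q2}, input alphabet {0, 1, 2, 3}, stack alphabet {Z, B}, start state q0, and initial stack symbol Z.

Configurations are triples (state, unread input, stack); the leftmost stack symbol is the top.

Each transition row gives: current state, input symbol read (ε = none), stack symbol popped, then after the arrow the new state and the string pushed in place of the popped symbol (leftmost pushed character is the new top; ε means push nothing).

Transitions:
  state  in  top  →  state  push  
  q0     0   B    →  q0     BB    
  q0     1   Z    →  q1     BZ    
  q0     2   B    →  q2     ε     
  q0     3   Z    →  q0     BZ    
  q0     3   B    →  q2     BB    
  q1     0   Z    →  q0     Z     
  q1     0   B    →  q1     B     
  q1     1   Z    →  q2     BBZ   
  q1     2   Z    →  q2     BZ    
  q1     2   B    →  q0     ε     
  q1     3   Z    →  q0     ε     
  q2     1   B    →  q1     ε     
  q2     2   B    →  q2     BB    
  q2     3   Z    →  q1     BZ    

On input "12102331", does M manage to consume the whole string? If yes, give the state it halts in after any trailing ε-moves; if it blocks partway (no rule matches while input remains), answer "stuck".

(q0, 12102331, Z) ⊢ (q1, 2102331, BZ) ⊢ (q0, 102331, Z) ⊢ (q1, 02331, BZ) ⊢ (q1, 2331, BZ) ⊢ (q0, 331, Z) ⊢ (q0, 31, BZ) ⊢ (q2, 1, BBZ) ⊢ (q1, ε, BZ)
All input consumed; M is in state q1.

q1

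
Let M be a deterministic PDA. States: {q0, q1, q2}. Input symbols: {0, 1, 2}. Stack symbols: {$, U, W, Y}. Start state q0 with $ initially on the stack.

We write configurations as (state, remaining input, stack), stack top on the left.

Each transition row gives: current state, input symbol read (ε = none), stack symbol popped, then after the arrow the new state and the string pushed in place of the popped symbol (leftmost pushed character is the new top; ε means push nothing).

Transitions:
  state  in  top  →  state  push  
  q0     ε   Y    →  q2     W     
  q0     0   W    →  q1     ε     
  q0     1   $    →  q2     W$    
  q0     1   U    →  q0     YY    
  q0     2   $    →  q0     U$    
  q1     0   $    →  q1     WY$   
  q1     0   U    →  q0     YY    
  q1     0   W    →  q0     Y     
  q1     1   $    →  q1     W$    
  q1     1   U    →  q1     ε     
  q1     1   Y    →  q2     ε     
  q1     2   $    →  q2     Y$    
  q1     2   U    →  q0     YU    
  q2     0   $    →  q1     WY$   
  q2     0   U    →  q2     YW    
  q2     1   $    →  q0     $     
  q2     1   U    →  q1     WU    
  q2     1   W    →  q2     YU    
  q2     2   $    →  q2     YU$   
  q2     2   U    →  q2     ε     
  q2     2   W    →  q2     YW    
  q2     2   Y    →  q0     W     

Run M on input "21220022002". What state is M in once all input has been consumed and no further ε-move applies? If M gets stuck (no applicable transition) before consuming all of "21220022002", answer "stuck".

(q0, 21220022002, $)
  read 2, top $: go to q0, push U$ → (q0, 1220022002, U$)
  read 1, top U: go to q0, push YY → (q0, 220022002, YY$)
  ε-move, top Y: go to q2, push W → (q2, 220022002, WY$)
  read 2, top W: go to q2, push YW → (q2, 20022002, YWY$)
  read 2, top Y: go to q0, push W → (q0, 0022002, WWY$)
  read 0, top W: go to q1, push ε → (q1, 022002, WY$)
  read 0, top W: go to q0, push Y → (q0, 22002, YY$)
  ε-move, top Y: go to q2, push W → (q2, 22002, WY$)
  read 2, top W: go to q2, push YW → (q2, 2002, YWY$)
  read 2, top Y: go to q0, push W → (q0, 002, WWY$)
  read 0, top W: go to q1, push ε → (q1, 02, WY$)
  read 0, top W: go to q0, push Y → (q0, 2, YY$)
  ε-move, top Y: go to q2, push W → (q2, 2, WY$)
  read 2, top W: go to q2, push YW → (q2, ε, YWY$)
All input consumed; M is in state q2.

q2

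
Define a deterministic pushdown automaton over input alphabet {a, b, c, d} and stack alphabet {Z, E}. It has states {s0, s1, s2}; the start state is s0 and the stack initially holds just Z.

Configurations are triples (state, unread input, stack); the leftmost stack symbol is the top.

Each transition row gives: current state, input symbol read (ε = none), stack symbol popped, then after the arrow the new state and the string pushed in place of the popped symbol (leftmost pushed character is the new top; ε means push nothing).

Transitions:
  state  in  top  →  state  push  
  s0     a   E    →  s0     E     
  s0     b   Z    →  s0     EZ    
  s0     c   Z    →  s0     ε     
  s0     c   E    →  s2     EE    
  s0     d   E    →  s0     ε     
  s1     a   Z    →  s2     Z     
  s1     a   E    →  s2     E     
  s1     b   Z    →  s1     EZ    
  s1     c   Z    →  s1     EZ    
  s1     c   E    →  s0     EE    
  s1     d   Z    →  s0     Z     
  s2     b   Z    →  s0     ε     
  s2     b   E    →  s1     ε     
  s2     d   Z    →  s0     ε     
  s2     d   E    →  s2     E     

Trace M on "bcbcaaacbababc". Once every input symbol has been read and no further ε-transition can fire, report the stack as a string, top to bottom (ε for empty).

(s0, bcbcaaacbababc, Z)
  read b, top Z: go to s0, push EZ → (s0, cbcaaacbababc, EZ)
  read c, top E: go to s2, push EE → (s2, bcaaacbababc, EEZ)
  read b, top E: go to s1, push ε → (s1, caaacbababc, EZ)
  read c, top E: go to s0, push EE → (s0, aaacbababc, EEZ)
  read a, top E: go to s0, push E → (s0, aacbababc, EEZ)
  read a, top E: go to s0, push E → (s0, acbababc, EEZ)
  read a, top E: go to s0, push E → (s0, cbababc, EEZ)
  read c, top E: go to s2, push EE → (s2, bababc, EEEZ)
  read b, top E: go to s1, push ε → (s1, ababc, EEZ)
  read a, top E: go to s2, push E → (s2, babc, EEZ)
  read b, top E: go to s1, push ε → (s1, abc, EZ)
  read a, top E: go to s2, push E → (s2, bc, EZ)
  read b, top E: go to s1, push ε → (s1, c, Z)
  read c, top Z: go to s1, push EZ → (s1, ε, EZ)
All input consumed in state s1 with stack EZ.

EZ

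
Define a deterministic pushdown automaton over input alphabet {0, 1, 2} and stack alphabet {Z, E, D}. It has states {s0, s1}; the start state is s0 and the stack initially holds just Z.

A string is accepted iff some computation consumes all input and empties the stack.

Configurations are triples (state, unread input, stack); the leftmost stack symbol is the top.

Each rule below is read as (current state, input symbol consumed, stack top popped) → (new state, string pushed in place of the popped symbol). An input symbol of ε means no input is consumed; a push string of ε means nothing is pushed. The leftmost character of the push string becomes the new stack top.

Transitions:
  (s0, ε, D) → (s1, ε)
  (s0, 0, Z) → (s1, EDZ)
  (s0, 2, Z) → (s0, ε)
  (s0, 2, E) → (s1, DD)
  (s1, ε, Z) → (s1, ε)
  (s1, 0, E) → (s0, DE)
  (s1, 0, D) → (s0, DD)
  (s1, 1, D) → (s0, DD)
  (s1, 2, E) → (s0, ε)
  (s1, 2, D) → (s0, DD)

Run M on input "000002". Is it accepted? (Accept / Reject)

(s0, 000002, Z)
  read 0, top Z: go to s1, push EDZ → (s1, 00002, EDZ)
  read 0, top E: go to s0, push DE → (s0, 0002, DEDZ)
  ε-move, top D: go to s1, push ε → (s1, 0002, EDZ)
  read 0, top E: go to s0, push DE → (s0, 002, DEDZ)
  ε-move, top D: go to s1, push ε → (s1, 002, EDZ)
  read 0, top E: go to s0, push DE → (s0, 02, DEDZ)
  ε-move, top D: go to s1, push ε → (s1, 02, EDZ)
  read 0, top E: go to s0, push DE → (s0, 2, DEDZ)
  ε-move, top D: go to s1, push ε → (s1, 2, EDZ)
  read 2, top E: go to s0, push ε → (s0, ε, DZ)
  ε-move, top D: go to s1, push ε → (s1, ε, Z)
  ε-move, top Z: go to s1, push ε → (s1, ε, ε)
All input consumed and the stack is empty.

Accept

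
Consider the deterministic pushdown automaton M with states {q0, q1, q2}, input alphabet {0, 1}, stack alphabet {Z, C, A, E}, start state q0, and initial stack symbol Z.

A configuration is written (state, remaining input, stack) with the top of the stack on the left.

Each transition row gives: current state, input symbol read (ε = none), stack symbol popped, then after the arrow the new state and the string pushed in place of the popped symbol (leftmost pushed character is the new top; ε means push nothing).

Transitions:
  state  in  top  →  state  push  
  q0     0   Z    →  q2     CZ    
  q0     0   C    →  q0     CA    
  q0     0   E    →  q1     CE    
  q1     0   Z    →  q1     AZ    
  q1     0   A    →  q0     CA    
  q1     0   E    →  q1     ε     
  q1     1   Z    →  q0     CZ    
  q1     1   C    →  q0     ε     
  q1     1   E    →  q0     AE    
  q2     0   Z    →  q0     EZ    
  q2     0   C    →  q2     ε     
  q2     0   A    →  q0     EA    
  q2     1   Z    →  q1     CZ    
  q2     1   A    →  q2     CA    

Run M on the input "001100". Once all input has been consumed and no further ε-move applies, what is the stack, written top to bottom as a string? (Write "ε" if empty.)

(q0, 001100, Z)
  read 0, top Z: go to q2, push CZ → (q2, 01100, CZ)
  read 0, top C: go to q2, push ε → (q2, 1100, Z)
  read 1, top Z: go to q1, push CZ → (q1, 100, CZ)
  read 1, top C: go to q0, push ε → (q0, 00, Z)
  read 0, top Z: go to q2, push CZ → (q2, 0, CZ)
  read 0, top C: go to q2, push ε → (q2, ε, Z)
All input consumed in state q2 with stack Z.

Z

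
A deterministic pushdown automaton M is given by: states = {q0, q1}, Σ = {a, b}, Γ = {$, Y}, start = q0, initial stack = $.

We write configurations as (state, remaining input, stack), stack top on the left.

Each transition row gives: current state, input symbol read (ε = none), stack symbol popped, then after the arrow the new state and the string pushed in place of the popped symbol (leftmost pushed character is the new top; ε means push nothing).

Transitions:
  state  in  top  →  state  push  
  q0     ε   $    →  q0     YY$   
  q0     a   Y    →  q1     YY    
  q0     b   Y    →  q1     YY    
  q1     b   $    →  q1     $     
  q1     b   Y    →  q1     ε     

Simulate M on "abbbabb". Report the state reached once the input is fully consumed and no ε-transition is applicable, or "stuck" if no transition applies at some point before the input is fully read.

stuck

(q0, abbbabb, $)
  ε-move, top $: go to q0, push YY$ → (q0, abbbabb, YY$)
  read a, top Y: go to q1, push YY → (q1, bbbabb, YYY$)
  read b, top Y: go to q1, push ε → (q1, bbabb, YY$)
  read b, top Y: go to q1, push ε → (q1, babb, Y$)
  read b, top Y: go to q1, push ε → (q1, abb, $)
No transition for (q1, a, top $); M blocks with input abb remaining.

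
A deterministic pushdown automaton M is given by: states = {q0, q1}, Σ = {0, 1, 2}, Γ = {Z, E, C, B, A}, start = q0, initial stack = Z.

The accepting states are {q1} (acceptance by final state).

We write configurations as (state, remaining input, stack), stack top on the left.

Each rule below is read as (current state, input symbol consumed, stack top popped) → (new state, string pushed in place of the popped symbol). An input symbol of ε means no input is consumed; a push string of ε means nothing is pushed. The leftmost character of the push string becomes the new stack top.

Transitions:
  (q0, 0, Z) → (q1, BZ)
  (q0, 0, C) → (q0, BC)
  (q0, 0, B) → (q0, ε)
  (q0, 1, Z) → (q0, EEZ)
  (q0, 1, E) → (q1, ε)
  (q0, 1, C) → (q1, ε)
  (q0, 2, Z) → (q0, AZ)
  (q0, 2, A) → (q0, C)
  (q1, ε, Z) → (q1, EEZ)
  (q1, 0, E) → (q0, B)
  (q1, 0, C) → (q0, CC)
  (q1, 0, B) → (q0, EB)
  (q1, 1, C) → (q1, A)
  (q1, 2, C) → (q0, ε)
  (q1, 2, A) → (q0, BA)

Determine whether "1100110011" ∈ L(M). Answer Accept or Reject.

Accept

(q0, 1100110011, Z)
  read 1, top Z: go to q0, push EEZ → (q0, 100110011, EEZ)
  read 1, top E: go to q1, push ε → (q1, 00110011, EZ)
  read 0, top E: go to q0, push B → (q0, 0110011, BZ)
  read 0, top B: go to q0, push ε → (q0, 110011, Z)
  read 1, top Z: go to q0, push EEZ → (q0, 10011, EEZ)
  read 1, top E: go to q1, push ε → (q1, 0011, EZ)
  read 0, top E: go to q0, push B → (q0, 011, BZ)
  read 0, top B: go to q0, push ε → (q0, 11, Z)
  read 1, top Z: go to q0, push EEZ → (q0, 1, EEZ)
  read 1, top E: go to q1, push ε → (q1, ε, EZ)
All input consumed; state q1 ∈ F.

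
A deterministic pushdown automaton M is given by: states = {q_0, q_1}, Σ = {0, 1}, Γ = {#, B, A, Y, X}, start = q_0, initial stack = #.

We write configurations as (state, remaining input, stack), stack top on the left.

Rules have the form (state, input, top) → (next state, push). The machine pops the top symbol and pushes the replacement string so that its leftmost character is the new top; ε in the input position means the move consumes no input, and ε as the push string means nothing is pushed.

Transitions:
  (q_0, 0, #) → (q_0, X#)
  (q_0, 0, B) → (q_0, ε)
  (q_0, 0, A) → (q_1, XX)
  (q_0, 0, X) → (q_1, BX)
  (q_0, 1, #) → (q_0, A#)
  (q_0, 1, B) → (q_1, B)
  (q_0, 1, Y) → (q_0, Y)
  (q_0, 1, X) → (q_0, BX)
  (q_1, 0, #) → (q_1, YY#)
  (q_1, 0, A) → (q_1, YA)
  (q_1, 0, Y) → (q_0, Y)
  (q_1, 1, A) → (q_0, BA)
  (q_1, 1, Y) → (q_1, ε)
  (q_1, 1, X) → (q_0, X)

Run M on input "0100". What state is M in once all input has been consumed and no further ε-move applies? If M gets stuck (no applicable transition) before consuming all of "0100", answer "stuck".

(q_0, 0100, #)
  read 0, top #: go to q_0, push X# → (q_0, 100, X#)
  read 1, top X: go to q_0, push BX → (q_0, 00, BX#)
  read 0, top B: go to q_0, push ε → (q_0, 0, X#)
  read 0, top X: go to q_1, push BX → (q_1, ε, BX#)
All input consumed; M is in state q_1.

q_1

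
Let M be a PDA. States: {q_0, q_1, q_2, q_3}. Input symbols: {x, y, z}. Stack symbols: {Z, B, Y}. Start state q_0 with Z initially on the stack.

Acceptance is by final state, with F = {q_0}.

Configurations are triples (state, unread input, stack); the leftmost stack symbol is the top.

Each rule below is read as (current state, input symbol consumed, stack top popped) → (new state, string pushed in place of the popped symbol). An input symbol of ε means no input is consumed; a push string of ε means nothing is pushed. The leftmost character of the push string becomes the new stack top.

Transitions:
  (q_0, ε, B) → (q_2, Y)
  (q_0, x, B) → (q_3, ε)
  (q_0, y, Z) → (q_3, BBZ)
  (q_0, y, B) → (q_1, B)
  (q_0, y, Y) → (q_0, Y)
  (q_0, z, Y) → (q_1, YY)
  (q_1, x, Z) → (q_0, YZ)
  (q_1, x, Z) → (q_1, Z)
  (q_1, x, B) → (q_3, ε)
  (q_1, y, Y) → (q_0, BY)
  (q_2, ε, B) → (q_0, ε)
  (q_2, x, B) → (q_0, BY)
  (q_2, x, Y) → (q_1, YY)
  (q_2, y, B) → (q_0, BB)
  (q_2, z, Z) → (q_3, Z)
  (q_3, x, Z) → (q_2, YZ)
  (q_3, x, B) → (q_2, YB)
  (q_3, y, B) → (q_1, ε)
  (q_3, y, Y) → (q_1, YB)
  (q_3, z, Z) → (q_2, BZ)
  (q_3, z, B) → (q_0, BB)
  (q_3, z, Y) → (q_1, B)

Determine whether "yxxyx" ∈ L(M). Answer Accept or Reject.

No computation consumes all input and reaches a final state.

Reject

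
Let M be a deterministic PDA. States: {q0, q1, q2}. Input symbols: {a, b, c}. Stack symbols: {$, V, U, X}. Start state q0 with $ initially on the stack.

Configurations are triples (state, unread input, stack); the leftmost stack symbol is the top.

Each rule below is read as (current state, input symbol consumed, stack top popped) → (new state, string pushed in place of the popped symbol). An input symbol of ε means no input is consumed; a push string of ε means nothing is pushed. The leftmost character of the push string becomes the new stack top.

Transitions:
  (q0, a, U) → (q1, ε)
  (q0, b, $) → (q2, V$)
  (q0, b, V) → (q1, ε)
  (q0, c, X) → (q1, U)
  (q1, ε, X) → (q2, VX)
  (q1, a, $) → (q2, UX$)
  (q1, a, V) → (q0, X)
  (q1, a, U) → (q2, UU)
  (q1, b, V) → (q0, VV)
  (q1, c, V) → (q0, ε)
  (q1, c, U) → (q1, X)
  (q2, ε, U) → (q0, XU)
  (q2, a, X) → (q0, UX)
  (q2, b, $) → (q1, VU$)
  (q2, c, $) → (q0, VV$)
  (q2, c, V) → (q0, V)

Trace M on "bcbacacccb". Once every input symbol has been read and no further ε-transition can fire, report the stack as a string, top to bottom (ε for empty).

(q0, bcbacacccb, $)
  read b, top $: go to q2, push V$ → (q2, cbacacccb, V$)
  read c, top V: go to q0, push V → (q0, bacacccb, V$)
  read b, top V: go to q1, push ε → (q1, acacccb, $)
  read a, top $: go to q2, push UX$ → (q2, cacccb, UX$)
  ε-move, top U: go to q0, push XU → (q0, cacccb, XUX$)
  read c, top X: go to q1, push U → (q1, acccb, UUX$)
  read a, top U: go to q2, push UU → (q2, cccb, UUUX$)
  ε-move, top U: go to q0, push XU → (q0, cccb, XUUUX$)
  read c, top X: go to q1, push U → (q1, ccb, UUUUX$)
  read c, top U: go to q1, push X → (q1, cb, XUUUX$)
  ε-move, top X: go to q2, push VX → (q2, cb, VXUUUX$)
  read c, top V: go to q0, push V → (q0, b, VXUUUX$)
  read b, top V: go to q1, push ε → (q1, ε, XUUUX$)
  ε-move, top X: go to q2, push VX → (q2, ε, VXUUUX$)
All input consumed in state q2 with stack VXUUUX$.

VXUUUX$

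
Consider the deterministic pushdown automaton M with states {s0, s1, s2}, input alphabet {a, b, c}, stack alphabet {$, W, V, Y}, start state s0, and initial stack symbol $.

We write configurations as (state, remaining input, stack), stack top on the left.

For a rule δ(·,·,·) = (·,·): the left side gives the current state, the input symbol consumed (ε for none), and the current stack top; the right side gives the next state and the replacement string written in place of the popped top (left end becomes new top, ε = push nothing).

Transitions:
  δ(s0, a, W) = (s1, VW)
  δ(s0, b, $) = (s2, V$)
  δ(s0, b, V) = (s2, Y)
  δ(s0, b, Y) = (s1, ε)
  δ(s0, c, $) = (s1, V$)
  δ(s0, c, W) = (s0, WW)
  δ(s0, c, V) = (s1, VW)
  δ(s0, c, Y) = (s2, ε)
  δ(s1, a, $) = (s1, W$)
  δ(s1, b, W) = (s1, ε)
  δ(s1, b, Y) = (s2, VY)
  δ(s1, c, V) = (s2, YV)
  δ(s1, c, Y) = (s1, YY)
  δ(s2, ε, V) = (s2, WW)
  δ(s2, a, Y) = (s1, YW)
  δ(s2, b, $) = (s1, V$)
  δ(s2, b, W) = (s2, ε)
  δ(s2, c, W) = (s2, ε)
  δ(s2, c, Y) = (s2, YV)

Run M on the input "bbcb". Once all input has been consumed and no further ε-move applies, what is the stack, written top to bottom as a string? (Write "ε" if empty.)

(s0, bbcb, $) ⊢ (s2, bcb, V$) ⊢ (s2, bcb, WW$) ⊢ (s2, cb, W$) ⊢ (s2, b, $) ⊢ (s1, ε, V$)
All input consumed in state s1 with stack V$.

V$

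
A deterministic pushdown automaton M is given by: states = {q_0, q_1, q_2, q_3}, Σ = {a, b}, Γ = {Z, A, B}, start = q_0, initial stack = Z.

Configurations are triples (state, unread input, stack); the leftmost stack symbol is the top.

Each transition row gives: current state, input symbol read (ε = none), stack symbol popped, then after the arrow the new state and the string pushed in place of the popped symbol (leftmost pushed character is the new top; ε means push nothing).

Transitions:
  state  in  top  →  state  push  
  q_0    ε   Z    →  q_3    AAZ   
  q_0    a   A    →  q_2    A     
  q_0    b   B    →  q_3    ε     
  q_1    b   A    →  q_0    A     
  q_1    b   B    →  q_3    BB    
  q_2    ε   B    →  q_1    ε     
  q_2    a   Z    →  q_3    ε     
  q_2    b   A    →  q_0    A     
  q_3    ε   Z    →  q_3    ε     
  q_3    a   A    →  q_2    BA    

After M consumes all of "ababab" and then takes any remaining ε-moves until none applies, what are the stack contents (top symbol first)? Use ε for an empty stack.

(q_0, ababab, Z)
  ε-move, top Z: go to q_3, push AAZ → (q_3, ababab, AAZ)
  read a, top A: go to q_2, push BA → (q_2, babab, BAAZ)
  ε-move, top B: go to q_1, push ε → (q_1, babab, AAZ)
  read b, top A: go to q_0, push A → (q_0, abab, AAZ)
  read a, top A: go to q_2, push A → (q_2, bab, AAZ)
  read b, top A: go to q_0, push A → (q_0, ab, AAZ)
  read a, top A: go to q_2, push A → (q_2, b, AAZ)
  read b, top A: go to q_0, push A → (q_0, ε, AAZ)
All input consumed in state q_0 with stack AAZ.

AAZ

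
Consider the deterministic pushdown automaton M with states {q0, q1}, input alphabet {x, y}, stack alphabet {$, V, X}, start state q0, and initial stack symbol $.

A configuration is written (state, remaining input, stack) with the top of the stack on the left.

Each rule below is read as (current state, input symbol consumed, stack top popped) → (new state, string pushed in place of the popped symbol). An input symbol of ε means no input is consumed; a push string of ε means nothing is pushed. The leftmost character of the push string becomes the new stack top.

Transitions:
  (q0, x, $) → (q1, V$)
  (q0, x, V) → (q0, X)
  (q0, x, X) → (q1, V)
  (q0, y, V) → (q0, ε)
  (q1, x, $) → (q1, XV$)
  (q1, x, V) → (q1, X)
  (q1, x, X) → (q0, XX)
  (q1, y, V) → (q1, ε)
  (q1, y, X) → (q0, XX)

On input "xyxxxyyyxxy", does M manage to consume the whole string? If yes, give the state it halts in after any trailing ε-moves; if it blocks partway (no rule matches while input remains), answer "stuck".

(q0, xyxxxyyyxxy, $)
  read x, top $: go to q1, push V$ → (q1, yxxxyyyxxy, V$)
  read y, top V: go to q1, push ε → (q1, xxxyyyxxy, $)
  read x, top $: go to q1, push XV$ → (q1, xxyyyxxy, XV$)
  read x, top X: go to q0, push XX → (q0, xyyyxxy, XXV$)
  read x, top X: go to q1, push V → (q1, yyyxxy, VXV$)
  read y, top V: go to q1, push ε → (q1, yyxxy, XV$)
  read y, top X: go to q0, push XX → (q0, yxxy, XXV$)
No transition for (q0, y, top X); M blocks with input yxxy remaining.

stuck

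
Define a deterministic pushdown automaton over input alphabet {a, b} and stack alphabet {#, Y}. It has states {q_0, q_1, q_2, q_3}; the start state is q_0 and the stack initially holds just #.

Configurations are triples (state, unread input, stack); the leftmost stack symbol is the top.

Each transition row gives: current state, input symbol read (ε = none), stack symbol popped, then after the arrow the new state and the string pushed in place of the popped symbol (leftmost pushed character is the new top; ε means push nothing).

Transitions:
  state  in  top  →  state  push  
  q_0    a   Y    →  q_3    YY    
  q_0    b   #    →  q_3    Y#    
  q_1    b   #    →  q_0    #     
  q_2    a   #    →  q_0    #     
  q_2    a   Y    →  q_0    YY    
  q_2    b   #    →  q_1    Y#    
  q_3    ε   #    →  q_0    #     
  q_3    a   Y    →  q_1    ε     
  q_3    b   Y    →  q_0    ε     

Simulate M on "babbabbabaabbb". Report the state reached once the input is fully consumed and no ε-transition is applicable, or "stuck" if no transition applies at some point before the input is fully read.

(q_0, babbabbabaabbb, #)
  read b, top #: go to q_3, push Y# → (q_3, abbabbabaabbb, Y#)
  read a, top Y: go to q_1, push ε → (q_1, bbabbabaabbb, #)
  read b, top #: go to q_0, push # → (q_0, babbabaabbb, #)
  read b, top #: go to q_3, push Y# → (q_3, abbabaabbb, Y#)
  read a, top Y: go to q_1, push ε → (q_1, bbabaabbb, #)
  read b, top #: go to q_0, push # → (q_0, babaabbb, #)
  read b, top #: go to q_3, push Y# → (q_3, abaabbb, Y#)
  read a, top Y: go to q_1, push ε → (q_1, baabbb, #)
  read b, top #: go to q_0, push # → (q_0, aabbb, #)
No transition for (q_0, a, top #); M blocks with input aabbb remaining.

stuck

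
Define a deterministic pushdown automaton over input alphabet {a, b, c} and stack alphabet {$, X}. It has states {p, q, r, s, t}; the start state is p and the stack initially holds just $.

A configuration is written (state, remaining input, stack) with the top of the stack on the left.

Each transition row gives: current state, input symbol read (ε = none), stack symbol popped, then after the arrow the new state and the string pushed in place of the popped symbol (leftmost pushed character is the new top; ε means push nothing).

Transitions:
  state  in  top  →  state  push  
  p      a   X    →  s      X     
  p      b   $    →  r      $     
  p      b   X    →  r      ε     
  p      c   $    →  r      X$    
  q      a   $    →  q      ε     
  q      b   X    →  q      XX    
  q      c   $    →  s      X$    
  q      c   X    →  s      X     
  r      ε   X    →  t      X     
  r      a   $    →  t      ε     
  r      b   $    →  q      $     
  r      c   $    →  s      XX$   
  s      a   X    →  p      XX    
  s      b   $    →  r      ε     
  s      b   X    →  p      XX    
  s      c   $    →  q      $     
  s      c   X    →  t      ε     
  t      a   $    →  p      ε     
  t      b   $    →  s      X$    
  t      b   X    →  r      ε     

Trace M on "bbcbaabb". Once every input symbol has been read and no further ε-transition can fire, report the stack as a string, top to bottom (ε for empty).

X$

(p, bbcbaabb, $)
  read b, top $: go to r, push $ → (r, bcbaabb, $)
  read b, top $: go to q, push $ → (q, cbaabb, $)
  read c, top $: go to s, push X$ → (s, baabb, X$)
  read b, top X: go to p, push XX → (p, aabb, XX$)
  read a, top X: go to s, push X → (s, abb, XX$)
  read a, top X: go to p, push XX → (p, bb, XXX$)
  read b, top X: go to r, push ε → (r, b, XX$)
  ε-move, top X: go to t, push X → (t, b, XX$)
  read b, top X: go to r, push ε → (r, ε, X$)
  ε-move, top X: go to t, push X → (t, ε, X$)
All input consumed in state t with stack X$.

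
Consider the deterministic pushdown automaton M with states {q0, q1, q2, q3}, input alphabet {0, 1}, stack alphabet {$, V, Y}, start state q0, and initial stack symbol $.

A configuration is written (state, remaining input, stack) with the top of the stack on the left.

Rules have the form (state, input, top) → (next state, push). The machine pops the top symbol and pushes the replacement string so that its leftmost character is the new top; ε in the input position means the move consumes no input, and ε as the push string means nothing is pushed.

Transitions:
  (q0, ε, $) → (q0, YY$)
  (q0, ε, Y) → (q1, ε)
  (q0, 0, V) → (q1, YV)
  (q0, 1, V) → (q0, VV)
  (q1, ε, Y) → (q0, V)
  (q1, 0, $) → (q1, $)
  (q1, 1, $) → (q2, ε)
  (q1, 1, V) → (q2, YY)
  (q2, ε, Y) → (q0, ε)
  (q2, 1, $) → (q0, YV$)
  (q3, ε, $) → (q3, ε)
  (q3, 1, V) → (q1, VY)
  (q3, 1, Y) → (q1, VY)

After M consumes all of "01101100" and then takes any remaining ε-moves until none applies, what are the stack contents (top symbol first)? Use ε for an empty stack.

VVVVVVVVV$

(q0, 01101100, $)
  ε-move, top $: go to q0, push YY$ → (q0, 01101100, YY$)
  ε-move, top Y: go to q1, push ε → (q1, 01101100, Y$)
  ε-move, top Y: go to q0, push V → (q0, 01101100, V$)
  read 0, top V: go to q1, push YV → (q1, 1101100, YV$)
  ε-move, top Y: go to q0, push V → (q0, 1101100, VV$)
  read 1, top V: go to q0, push VV → (q0, 101100, VVV$)
  read 1, top V: go to q0, push VV → (q0, 01100, VVVV$)
  read 0, top V: go to q1, push YV → (q1, 1100, YVVVV$)
  ε-move, top Y: go to q0, push V → (q0, 1100, VVVVV$)
  read 1, top V: go to q0, push VV → (q0, 100, VVVVVV$)
  read 1, top V: go to q0, push VV → (q0, 00, VVVVVVV$)
  read 0, top V: go to q1, push YV → (q1, 0, YVVVVVVV$)
  ε-move, top Y: go to q0, push V → (q0, 0, VVVVVVVV$)
  read 0, top V: go to q1, push YV → (q1, ε, YVVVVVVVV$)
  ε-move, top Y: go to q0, push V → (q0, ε, VVVVVVVVV$)
All input consumed in state q0 with stack VVVVVVVVV$.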